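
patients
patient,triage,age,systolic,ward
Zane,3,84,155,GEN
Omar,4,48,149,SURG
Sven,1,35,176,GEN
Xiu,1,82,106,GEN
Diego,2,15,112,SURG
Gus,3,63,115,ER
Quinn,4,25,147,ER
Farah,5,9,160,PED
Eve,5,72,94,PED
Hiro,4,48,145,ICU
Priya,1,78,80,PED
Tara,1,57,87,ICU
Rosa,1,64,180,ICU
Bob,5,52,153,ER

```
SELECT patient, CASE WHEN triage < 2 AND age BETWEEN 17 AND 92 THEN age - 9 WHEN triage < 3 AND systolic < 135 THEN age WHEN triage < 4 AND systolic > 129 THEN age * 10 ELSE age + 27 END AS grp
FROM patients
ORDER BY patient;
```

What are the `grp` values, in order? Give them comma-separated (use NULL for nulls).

patient=Bob: ELSE → 79
patient=Diego: triage < 3 AND systolic < 135 → 15
patient=Eve: ELSE → 99
patient=Farah: ELSE → 36
patient=Gus: ELSE → 90
patient=Hiro: ELSE → 75
patient=Omar: ELSE → 75
patient=Priya: triage < 2 AND age BETWEEN 17 AND 92 → 69
patient=Quinn: ELSE → 52
patient=Rosa: triage < 2 AND age BETWEEN 17 AND 92 → 55
patient=Sven: triage < 2 AND age BETWEEN 17 AND 92 → 26
patient=Tara: triage < 2 AND age BETWEEN 17 AND 92 → 48
patient=Xiu: triage < 2 AND age BETWEEN 17 AND 92 → 73
patient=Zane: triage < 4 AND systolic > 129 → 840

79, 15, 99, 36, 90, 75, 75, 69, 52, 55, 26, 48, 73, 840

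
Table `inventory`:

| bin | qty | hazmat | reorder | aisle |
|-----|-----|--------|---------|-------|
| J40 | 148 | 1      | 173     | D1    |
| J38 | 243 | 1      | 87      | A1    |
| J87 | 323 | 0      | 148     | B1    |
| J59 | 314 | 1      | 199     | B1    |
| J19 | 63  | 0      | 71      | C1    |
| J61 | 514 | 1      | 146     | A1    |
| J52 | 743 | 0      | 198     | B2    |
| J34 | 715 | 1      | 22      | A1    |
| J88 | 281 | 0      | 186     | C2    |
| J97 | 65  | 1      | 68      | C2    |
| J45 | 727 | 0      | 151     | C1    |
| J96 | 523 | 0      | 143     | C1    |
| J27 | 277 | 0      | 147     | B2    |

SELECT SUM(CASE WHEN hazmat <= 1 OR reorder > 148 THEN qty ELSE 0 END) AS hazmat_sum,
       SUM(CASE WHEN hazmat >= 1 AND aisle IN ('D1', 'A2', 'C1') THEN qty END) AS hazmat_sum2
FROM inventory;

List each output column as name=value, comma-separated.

hazmat_sum=4936, hazmat_sum2=148

[hazmat_sum: hazmat <= 1 OR reorder > 148]
bin=J40: ✓ → 148
bin=J38: ✓ → 243
bin=J87: ✓ → 323
bin=J59: ✓ → 314
bin=J19: ✓ → 63
bin=J61: ✓ → 514
bin=J52: ✓ → 743
bin=J34: ✓ → 715
bin=J88: ✓ → 281
bin=J97: ✓ → 65
bin=J45: ✓ → 727
bin=J96: ✓ → 523
bin=J27: ✓ → 277
hazmat_sum = 148 + 243 + 323 + 314 + 63 + 514 + 743 + 715 + 281 + 65 + 727 + 523 + 277 = 4936
—
[hazmat_sum2: hazmat >= 1 AND aisle IN ('D1', 'A2', 'C1')]
bin=J40: ✓ → 148
bin=J38: ✗
bin=J87: ✗
bin=J59: ✗
bin=J19: ✗
bin=J61: ✗
bin=J52: ✗
bin=J34: ✗
bin=J88: ✗
bin=J97: ✗
bin=J45: ✗
bin=J96: ✗
bin=J27: ✗
hazmat_sum2 = 148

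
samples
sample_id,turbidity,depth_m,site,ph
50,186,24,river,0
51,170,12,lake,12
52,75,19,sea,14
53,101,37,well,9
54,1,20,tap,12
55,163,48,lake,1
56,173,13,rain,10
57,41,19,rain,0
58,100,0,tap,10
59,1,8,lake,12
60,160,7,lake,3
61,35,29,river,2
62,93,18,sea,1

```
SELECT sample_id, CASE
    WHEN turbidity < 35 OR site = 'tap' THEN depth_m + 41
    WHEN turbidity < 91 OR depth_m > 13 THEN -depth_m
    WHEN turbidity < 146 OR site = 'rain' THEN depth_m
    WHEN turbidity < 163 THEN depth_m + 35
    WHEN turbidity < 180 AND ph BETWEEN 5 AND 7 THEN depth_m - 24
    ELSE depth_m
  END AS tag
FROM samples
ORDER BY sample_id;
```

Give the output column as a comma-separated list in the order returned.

sample_id=50: turbidity < 91 OR depth_m > 13 → -24
sample_id=51: ELSE → 12
sample_id=52: turbidity < 91 OR depth_m > 13 → -19
sample_id=53: turbidity < 91 OR depth_m > 13 → -37
sample_id=54: turbidity < 35 OR site = 'tap' → 61
sample_id=55: turbidity < 91 OR depth_m > 13 → -48
sample_id=56: turbidity < 146 OR site = 'rain' → 13
sample_id=57: turbidity < 91 OR depth_m > 13 → -19
sample_id=58: turbidity < 35 OR site = 'tap' → 41
sample_id=59: turbidity < 35 OR site = 'tap' → 49
sample_id=60: turbidity < 163 → 42
sample_id=61: turbidity < 91 OR depth_m > 13 → -29
sample_id=62: turbidity < 91 OR depth_m > 13 → -18

-24, 12, -19, -37, 61, -48, 13, -19, 41, 49, 42, -29, -18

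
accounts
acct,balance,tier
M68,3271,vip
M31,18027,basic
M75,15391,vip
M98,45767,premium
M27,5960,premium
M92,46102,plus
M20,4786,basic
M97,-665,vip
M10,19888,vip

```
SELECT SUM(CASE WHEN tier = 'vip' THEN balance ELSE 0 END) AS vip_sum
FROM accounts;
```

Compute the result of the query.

acct=M68: ✓ → 3271
acct=M31: ✗
acct=M75: ✓ → 15391
acct=M98: ✗
acct=M27: ✗
acct=M92: ✗
acct=M20: ✗
acct=M97: ✓ → -665
acct=M10: ✓ → 19888
vip_sum = 3271 + 15391 + -665 + 19888 = 37885

37885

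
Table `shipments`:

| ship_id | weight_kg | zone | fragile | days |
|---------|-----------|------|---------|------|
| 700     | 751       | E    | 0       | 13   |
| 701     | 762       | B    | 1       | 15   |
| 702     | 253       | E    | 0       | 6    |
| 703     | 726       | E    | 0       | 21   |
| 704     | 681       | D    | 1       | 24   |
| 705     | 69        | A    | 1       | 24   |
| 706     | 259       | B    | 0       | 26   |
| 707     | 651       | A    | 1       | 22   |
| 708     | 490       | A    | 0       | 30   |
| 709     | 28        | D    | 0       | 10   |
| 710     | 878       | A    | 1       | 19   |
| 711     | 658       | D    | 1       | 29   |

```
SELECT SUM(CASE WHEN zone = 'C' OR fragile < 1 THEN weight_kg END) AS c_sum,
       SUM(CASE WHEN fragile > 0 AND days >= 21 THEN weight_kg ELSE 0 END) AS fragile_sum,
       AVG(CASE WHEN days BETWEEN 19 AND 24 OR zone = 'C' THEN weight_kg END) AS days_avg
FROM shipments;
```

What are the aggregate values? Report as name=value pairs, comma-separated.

[c_sum: zone = 'C' OR fragile < 1]
ship_id=700: ✓ → 751
ship_id=701: ✗
ship_id=702: ✓ → 253
ship_id=703: ✓ → 726
ship_id=704: ✗
ship_id=705: ✗
ship_id=706: ✓ → 259
ship_id=707: ✗
ship_id=708: ✓ → 490
ship_id=709: ✓ → 28
ship_id=710: ✗
ship_id=711: ✗
c_sum = 751 + 253 + 726 + 259 + 490 + 28 = 2507
—
[fragile_sum: fragile > 0 AND days >= 21]
ship_id=700: ✗
ship_id=701: ✗
ship_id=702: ✗
ship_id=703: ✗
ship_id=704: ✓ → 681
ship_id=705: ✓ → 69
ship_id=706: ✗
ship_id=707: ✓ → 651
ship_id=708: ✗
ship_id=709: ✗
ship_id=710: ✗
ship_id=711: ✓ → 658
fragile_sum = 681 + 69 + 651 + 658 = 2059
—
[days_avg: days BETWEEN 19 AND 24 OR zone = 'C']
ship_id=700: ✗
ship_id=701: ✗
ship_id=702: ✗
ship_id=703: ✓ → 726
ship_id=704: ✓ → 681
ship_id=705: ✓ → 69
ship_id=706: ✗
ship_id=707: ✓ → 651
ship_id=708: ✗
ship_id=709: ✗
ship_id=710: ✓ → 878
ship_id=711: ✗
days_avg = (726 + 681 + 69 + 651 + 878) / 5 = 601

c_sum=2507, fragile_sum=2059, days_avg=601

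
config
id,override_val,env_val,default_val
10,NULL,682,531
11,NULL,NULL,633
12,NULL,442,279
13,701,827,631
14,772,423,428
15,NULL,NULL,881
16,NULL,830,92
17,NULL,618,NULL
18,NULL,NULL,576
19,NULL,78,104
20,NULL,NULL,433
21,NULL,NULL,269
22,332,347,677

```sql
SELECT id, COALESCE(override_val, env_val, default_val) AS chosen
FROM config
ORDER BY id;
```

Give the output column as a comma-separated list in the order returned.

682, 633, 442, 701, 772, 881, 830, 618, 576, 78, 433, 269, 332

id=10: override_val=NULL, env_val=682 → 682
id=11: override_val=NULL, env_val=NULL, default_val=633 → 633
id=12: override_val=NULL, env_val=442 → 442
id=13: override_val=701 → 701
id=14: override_val=772 → 772
id=15: override_val=NULL, env_val=NULL, default_val=881 → 881
id=16: override_val=NULL, env_val=830 → 830
id=17: override_val=NULL, env_val=618 → 618
id=18: override_val=NULL, env_val=NULL, default_val=576 → 576
id=19: override_val=NULL, env_val=78 → 78
id=20: override_val=NULL, env_val=NULL, default_val=433 → 433
id=21: override_val=NULL, env_val=NULL, default_val=269 → 269
id=22: override_val=332 → 332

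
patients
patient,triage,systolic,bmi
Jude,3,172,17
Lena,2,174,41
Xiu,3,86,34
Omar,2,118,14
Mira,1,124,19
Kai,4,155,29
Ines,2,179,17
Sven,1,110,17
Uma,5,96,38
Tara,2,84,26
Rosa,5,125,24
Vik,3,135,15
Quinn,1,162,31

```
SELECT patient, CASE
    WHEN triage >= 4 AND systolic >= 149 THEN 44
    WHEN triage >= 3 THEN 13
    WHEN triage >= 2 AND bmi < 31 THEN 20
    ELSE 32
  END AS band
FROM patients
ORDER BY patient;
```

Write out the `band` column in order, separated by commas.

patient=Ines: triage >= 2 AND bmi < 31 → 20
patient=Jude: triage >= 3 → 13
patient=Kai: triage >= 4 AND systolic >= 149 → 44
patient=Lena: ELSE → 32
patient=Mira: ELSE → 32
patient=Omar: triage >= 2 AND bmi < 31 → 20
patient=Quinn: ELSE → 32
patient=Rosa: triage >= 3 → 13
patient=Sven: ELSE → 32
patient=Tara: triage >= 2 AND bmi < 31 → 20
patient=Uma: triage >= 3 → 13
patient=Vik: triage >= 3 → 13
patient=Xiu: triage >= 3 → 13

20, 13, 44, 32, 32, 20, 32, 13, 32, 20, 13, 13, 13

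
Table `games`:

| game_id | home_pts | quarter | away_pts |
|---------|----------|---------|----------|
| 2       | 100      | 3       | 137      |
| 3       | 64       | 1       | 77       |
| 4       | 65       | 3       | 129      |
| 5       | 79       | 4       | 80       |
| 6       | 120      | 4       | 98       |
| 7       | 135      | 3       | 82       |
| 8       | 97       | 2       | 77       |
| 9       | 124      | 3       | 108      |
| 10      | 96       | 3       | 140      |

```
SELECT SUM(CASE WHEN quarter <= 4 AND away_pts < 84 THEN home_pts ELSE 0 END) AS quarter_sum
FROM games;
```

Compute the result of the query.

375

game_id=2: ✗
game_id=3: ✓ → 64
game_id=4: ✗
game_id=5: ✓ → 79
game_id=6: ✗
game_id=7: ✓ → 135
game_id=8: ✓ → 97
game_id=9: ✗
game_id=10: ✗
quarter_sum = 64 + 79 + 135 + 97 = 375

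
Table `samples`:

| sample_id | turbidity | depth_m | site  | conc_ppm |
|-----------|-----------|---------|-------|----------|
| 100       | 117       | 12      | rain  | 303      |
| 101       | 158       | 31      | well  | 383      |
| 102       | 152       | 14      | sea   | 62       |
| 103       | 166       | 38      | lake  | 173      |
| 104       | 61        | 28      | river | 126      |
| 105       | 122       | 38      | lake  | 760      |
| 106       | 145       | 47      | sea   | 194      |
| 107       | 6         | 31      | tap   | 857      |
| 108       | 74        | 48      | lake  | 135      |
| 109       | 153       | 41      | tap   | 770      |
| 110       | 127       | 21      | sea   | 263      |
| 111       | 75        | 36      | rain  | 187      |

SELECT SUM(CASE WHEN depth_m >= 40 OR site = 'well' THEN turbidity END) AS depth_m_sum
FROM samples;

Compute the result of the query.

530

sample_id=100: ✗
sample_id=101: ✓ → 158
sample_id=102: ✗
sample_id=103: ✗
sample_id=104: ✗
sample_id=105: ✗
sample_id=106: ✓ → 145
sample_id=107: ✗
sample_id=108: ✓ → 74
sample_id=109: ✓ → 153
sample_id=110: ✗
sample_id=111: ✗
depth_m_sum = 158 + 145 + 74 + 153 = 530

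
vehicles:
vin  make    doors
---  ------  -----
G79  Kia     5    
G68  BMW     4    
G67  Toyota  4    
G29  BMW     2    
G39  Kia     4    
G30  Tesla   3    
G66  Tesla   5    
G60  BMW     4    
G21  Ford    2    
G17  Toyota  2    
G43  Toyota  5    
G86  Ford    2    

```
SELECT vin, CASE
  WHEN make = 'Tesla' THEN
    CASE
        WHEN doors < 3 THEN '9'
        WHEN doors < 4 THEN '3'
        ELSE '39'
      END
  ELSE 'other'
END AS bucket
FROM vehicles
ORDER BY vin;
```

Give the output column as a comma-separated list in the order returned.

other, other, other, 3, other, other, other, 39, other, other, other, other

vin=G17: make='Toyota' → outer ELSE → other
vin=G21: make='Ford' → outer ELSE → other
vin=G29: make='BMW' → outer ELSE → other
vin=G30: make='Tesla' → inner[doors < 4] → 3
vin=G39: make='Kia' → outer ELSE → other
vin=G43: make='Toyota' → outer ELSE → other
vin=G60: make='BMW' → outer ELSE → other
vin=G66: make='Tesla' → inner[ELSE] → 39
vin=G67: make='Toyota' → outer ELSE → other
vin=G68: make='BMW' → outer ELSE → other
vin=G79: make='Kia' → outer ELSE → other
vin=G86: make='Ford' → outer ELSE → other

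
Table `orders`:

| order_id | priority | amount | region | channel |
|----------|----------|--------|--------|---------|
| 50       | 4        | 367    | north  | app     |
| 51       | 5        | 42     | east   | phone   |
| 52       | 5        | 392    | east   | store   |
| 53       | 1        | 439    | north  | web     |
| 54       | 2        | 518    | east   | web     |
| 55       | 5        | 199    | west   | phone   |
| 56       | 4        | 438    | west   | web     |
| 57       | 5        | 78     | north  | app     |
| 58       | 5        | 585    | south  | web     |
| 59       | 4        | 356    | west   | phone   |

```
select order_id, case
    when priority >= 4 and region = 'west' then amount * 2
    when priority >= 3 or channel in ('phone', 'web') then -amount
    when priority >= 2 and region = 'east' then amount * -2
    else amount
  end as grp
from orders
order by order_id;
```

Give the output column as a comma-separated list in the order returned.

-367, -42, -392, -439, -518, 398, 876, -78, -585, 712

order_id=50: priority >= 3 or channel in ('phone', 'web') → -367
order_id=51: priority >= 3 or channel in ('phone', 'web') → -42
order_id=52: priority >= 3 or channel in ('phone', 'web') → -392
order_id=53: priority >= 3 or channel in ('phone', 'web') → -439
order_id=54: priority >= 3 or channel in ('phone', 'web') → -518
order_id=55: priority >= 4 and region = 'west' → 398
order_id=56: priority >= 4 and region = 'west' → 876
order_id=57: priority >= 3 or channel in ('phone', 'web') → -78
order_id=58: priority >= 3 or channel in ('phone', 'web') → -585
order_id=59: priority >= 4 and region = 'west' → 712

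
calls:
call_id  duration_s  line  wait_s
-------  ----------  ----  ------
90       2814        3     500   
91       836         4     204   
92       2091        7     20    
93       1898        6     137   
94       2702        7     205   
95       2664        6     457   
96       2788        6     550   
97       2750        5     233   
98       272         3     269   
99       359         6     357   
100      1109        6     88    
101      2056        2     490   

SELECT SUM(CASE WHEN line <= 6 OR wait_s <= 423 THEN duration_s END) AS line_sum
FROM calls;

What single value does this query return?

22339

call_id=90: ✓ → 2814
call_id=91: ✓ → 836
call_id=92: ✓ → 2091
call_id=93: ✓ → 1898
call_id=94: ✓ → 2702
call_id=95: ✓ → 2664
call_id=96: ✓ → 2788
call_id=97: ✓ → 2750
call_id=98: ✓ → 272
call_id=99: ✓ → 359
call_id=100: ✓ → 1109
call_id=101: ✓ → 2056
line_sum = 2814 + 836 + 2091 + 1898 + 2702 + 2664 + 2788 + 2750 + 272 + 359 + 1109 + 2056 = 22339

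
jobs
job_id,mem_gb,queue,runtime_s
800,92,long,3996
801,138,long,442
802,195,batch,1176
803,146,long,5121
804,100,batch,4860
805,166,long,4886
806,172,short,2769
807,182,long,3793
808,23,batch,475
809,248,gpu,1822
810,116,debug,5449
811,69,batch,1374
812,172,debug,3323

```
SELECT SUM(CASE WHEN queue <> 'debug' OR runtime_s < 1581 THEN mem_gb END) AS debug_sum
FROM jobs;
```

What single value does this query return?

job_id=800: ✓ → 92
job_id=801: ✓ → 138
job_id=802: ✓ → 195
job_id=803: ✓ → 146
job_id=804: ✓ → 100
job_id=805: ✓ → 166
job_id=806: ✓ → 172
job_id=807: ✓ → 182
job_id=808: ✓ → 23
job_id=809: ✓ → 248
job_id=810: ✗
job_id=811: ✓ → 69
job_id=812: ✗
debug_sum = 92 + 138 + 195 + 146 + 100 + 166 + 172 + 182 + 23 + 248 + 69 = 1531

1531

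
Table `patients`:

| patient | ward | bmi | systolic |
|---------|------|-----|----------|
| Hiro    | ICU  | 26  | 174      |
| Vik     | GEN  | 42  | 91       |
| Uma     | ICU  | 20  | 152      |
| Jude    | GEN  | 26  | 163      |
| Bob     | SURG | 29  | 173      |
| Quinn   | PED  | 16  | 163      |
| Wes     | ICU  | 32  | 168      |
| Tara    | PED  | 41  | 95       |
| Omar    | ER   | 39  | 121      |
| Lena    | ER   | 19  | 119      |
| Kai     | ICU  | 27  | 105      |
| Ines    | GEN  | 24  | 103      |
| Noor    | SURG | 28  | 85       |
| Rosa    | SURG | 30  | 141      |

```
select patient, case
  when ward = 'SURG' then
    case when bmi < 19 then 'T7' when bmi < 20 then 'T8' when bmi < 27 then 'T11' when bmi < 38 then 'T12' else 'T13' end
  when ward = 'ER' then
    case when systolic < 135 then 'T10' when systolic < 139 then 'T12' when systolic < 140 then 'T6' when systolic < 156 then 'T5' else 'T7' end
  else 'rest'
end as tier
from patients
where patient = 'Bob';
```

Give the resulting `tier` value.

patient = Bob: ward=SURG, bmi=29, systolic=173.
ward='SURG' → inner[bmi < 38] → T12

T12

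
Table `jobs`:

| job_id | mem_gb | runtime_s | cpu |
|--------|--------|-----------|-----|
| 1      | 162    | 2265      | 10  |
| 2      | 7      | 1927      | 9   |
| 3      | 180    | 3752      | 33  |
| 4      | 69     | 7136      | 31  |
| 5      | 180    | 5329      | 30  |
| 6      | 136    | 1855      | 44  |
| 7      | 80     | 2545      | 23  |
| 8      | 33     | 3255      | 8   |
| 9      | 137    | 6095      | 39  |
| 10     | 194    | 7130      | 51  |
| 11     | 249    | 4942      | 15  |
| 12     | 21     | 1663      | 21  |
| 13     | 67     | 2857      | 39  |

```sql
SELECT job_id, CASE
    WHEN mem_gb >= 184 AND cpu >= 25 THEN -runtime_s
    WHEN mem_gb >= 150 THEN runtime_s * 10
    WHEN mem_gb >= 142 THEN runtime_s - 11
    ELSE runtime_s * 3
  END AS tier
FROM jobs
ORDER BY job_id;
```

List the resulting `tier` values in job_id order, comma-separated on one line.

22650, 5781, 37520, 21408, 53290, 5565, 7635, 9765, 18285, -7130, 49420, 4989, 8571

job_id=1: mem_gb >= 150 → 22650
job_id=2: ELSE → 5781
job_id=3: mem_gb >= 150 → 37520
job_id=4: ELSE → 21408
job_id=5: mem_gb >= 150 → 53290
job_id=6: ELSE → 5565
job_id=7: ELSE → 7635
job_id=8: ELSE → 9765
job_id=9: ELSE → 18285
job_id=10: mem_gb >= 184 AND cpu >= 25 → -7130
job_id=11: mem_gb >= 150 → 49420
job_id=12: ELSE → 4989
job_id=13: ELSE → 8571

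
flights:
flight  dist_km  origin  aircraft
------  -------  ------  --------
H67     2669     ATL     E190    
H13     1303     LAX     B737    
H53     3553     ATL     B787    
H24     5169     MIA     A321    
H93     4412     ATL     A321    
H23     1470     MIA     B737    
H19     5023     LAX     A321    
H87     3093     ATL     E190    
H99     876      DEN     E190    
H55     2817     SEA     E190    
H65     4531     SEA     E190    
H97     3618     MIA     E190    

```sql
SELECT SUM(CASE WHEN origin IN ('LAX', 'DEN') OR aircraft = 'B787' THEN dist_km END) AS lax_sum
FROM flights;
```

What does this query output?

10755

flight=H67: ✗
flight=H13: ✓ → 1303
flight=H53: ✓ → 3553
flight=H24: ✗
flight=H93: ✗
flight=H23: ✗
flight=H19: ✓ → 5023
flight=H87: ✗
flight=H99: ✓ → 876
flight=H55: ✗
flight=H65: ✗
flight=H97: ✗
lax_sum = 1303 + 3553 + 5023 + 876 = 10755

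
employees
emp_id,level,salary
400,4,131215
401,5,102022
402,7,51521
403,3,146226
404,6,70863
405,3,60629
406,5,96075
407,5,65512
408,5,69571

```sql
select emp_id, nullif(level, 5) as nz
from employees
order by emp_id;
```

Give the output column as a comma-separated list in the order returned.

emp_id=400: level=4 vs 5: differ → 4
emp_id=401: level=5 vs 5: equal → NULL
emp_id=402: level=7 vs 5: differ → 7
emp_id=403: level=3 vs 5: differ → 3
emp_id=404: level=6 vs 5: differ → 6
emp_id=405: level=3 vs 5: differ → 3
emp_id=406: level=5 vs 5: equal → NULL
emp_id=407: level=5 vs 5: equal → NULL
emp_id=408: level=5 vs 5: equal → NULL

4, NULL, 7, 3, 6, 3, NULL, NULL, NULL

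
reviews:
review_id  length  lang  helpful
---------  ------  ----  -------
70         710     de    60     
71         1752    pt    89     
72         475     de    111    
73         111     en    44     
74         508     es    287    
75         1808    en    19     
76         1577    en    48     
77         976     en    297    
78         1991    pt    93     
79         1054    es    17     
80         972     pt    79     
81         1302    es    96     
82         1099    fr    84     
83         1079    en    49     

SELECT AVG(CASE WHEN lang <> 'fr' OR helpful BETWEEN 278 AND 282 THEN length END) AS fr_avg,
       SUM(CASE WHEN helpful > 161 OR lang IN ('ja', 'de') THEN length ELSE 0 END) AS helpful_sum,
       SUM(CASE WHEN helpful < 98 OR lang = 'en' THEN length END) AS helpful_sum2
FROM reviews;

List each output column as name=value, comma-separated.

[fr_avg: lang <> 'fr' OR helpful BETWEEN 278 AND 282]
review_id=70: ✓ → 710
review_id=71: ✓ → 1752
review_id=72: ✓ → 475
review_id=73: ✓ → 111
review_id=74: ✓ → 508
review_id=75: ✓ → 1808
review_id=76: ✓ → 1577
review_id=77: ✓ → 976
review_id=78: ✓ → 1991
review_id=79: ✓ → 1054
review_id=80: ✓ → 972
review_id=81: ✓ → 1302
review_id=82: ✗
review_id=83: ✓ → 1079
fr_avg = (710 + 1752 + 475 + 111 + 508 + 1808 + 1577 + 976 + 1991 + 1054 + 972 + 1302 + 1079) / 13 = 1101.1538461538
—
[helpful_sum: helpful > 161 OR lang IN ('ja', 'de')]
review_id=70: ✓ → 710
review_id=71: ✗
review_id=72: ✓ → 475
review_id=73: ✗
review_id=74: ✓ → 508
review_id=75: ✗
review_id=76: ✗
review_id=77: ✓ → 976
review_id=78: ✗
review_id=79: ✗
review_id=80: ✗
review_id=81: ✗
review_id=82: ✗
review_id=83: ✗
helpful_sum = 710 + 475 + 508 + 976 = 2669
—
[helpful_sum2: helpful < 98 OR lang = 'en']
review_id=70: ✓ → 710
review_id=71: ✓ → 1752
review_id=72: ✗
review_id=73: ✓ → 111
review_id=74: ✗
review_id=75: ✓ → 1808
review_id=76: ✓ → 1577
review_id=77: ✓ → 976
review_id=78: ✓ → 1991
review_id=79: ✓ → 1054
review_id=80: ✓ → 972
review_id=81: ✓ → 1302
review_id=82: ✓ → 1099
review_id=83: ✓ → 1079
helpful_sum2 = 710 + 1752 + 111 + 1808 + 1577 + 976 + 1991 + 1054 + 972 + 1302 + 1099 + 1079 = 14431

fr_avg=1101.1538461538, helpful_sum=2669, helpful_sum2=14431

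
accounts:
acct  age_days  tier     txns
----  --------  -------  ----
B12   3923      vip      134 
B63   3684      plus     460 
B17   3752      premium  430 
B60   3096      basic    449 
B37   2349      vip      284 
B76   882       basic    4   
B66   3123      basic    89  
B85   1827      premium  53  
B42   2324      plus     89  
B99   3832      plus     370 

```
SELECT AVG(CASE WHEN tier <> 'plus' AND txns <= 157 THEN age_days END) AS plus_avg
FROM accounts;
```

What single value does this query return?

acct=B12: ✓ → 3923
acct=B63: ✗
acct=B17: ✗
acct=B60: ✗
acct=B37: ✗
acct=B76: ✓ → 882
acct=B66: ✓ → 3123
acct=B85: ✓ → 1827
acct=B42: ✗
acct=B99: ✗
plus_avg = (3923 + 882 + 3123 + 1827) / 4 = 2438.75

2438.75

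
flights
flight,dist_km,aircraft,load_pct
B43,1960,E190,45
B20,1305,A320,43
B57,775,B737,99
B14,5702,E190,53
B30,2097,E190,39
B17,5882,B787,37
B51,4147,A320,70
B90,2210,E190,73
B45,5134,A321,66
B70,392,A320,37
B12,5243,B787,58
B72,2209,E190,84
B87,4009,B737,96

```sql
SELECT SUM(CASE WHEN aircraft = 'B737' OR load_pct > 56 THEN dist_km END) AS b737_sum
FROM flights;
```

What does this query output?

23727

flight=B43: ✗
flight=B20: ✗
flight=B57: ✓ → 775
flight=B14: ✗
flight=B30: ✗
flight=B17: ✗
flight=B51: ✓ → 4147
flight=B90: ✓ → 2210
flight=B45: ✓ → 5134
flight=B70: ✗
flight=B12: ✓ → 5243
flight=B72: ✓ → 2209
flight=B87: ✓ → 4009
b737_sum = 775 + 4147 + 2210 + 5134 + 5243 + 2209 + 4009 = 23727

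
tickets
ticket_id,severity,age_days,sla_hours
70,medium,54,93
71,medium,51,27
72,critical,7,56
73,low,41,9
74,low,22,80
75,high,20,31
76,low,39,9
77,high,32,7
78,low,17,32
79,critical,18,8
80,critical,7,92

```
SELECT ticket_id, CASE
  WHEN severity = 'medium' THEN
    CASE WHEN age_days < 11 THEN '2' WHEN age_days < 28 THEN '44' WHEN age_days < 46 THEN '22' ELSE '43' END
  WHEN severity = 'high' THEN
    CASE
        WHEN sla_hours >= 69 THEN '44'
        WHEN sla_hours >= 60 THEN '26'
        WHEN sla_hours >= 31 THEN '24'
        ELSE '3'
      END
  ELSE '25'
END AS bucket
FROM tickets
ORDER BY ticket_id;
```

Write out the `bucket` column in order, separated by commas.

ticket_id=70: severity='medium' → inner[ELSE] → 43
ticket_id=71: severity='medium' → inner[ELSE] → 43
ticket_id=72: severity='critical' → outer ELSE → 25
ticket_id=73: severity='low' → outer ELSE → 25
ticket_id=74: severity='low' → outer ELSE → 25
ticket_id=75: severity='high' → inner[sla_hours >= 31] → 24
ticket_id=76: severity='low' → outer ELSE → 25
ticket_id=77: severity='high' → inner[ELSE] → 3
ticket_id=78: severity='low' → outer ELSE → 25
ticket_id=79: severity='critical' → outer ELSE → 25
ticket_id=80: severity='critical' → outer ELSE → 25

43, 43, 25, 25, 25, 24, 25, 3, 25, 25, 25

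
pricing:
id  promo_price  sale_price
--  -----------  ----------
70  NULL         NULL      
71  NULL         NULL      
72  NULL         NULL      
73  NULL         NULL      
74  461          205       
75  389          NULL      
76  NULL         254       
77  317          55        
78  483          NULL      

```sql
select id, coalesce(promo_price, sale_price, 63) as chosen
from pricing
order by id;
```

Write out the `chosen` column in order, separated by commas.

id=70: promo_price=NULL, sale_price=NULL, → literal 63 → 63
id=71: promo_price=NULL, sale_price=NULL, → literal 63 → 63
id=72: promo_price=NULL, sale_price=NULL, → literal 63 → 63
id=73: promo_price=NULL, sale_price=NULL, → literal 63 → 63
id=74: promo_price=461 → 461
id=75: promo_price=389 → 389
id=76: promo_price=NULL, sale_price=254 → 254
id=77: promo_price=317 → 317
id=78: promo_price=483 → 483

63, 63, 63, 63, 461, 389, 254, 317, 483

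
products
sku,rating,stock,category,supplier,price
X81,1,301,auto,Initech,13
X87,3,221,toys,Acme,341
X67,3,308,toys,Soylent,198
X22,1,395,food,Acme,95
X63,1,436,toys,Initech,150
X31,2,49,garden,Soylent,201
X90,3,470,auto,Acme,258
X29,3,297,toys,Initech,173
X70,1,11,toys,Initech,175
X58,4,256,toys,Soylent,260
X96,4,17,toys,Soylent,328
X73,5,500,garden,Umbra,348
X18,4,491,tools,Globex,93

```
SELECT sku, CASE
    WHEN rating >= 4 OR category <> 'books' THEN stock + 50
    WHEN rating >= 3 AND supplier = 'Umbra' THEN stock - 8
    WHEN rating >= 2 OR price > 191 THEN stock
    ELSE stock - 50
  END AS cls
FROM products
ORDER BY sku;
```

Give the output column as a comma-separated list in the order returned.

541, 445, 347, 99, 306, 486, 358, 61, 550, 351, 271, 520, 67

sku=X18: rating >= 4 OR category <> 'books' → 541
sku=X22: rating >= 4 OR category <> 'books' → 445
sku=X29: rating >= 4 OR category <> 'books' → 347
sku=X31: rating >= 4 OR category <> 'books' → 99
sku=X58: rating >= 4 OR category <> 'books' → 306
sku=X63: rating >= 4 OR category <> 'books' → 486
sku=X67: rating >= 4 OR category <> 'books' → 358
sku=X70: rating >= 4 OR category <> 'books' → 61
sku=X73: rating >= 4 OR category <> 'books' → 550
sku=X81: rating >= 4 OR category <> 'books' → 351
sku=X87: rating >= 4 OR category <> 'books' → 271
sku=X90: rating >= 4 OR category <> 'books' → 520
sku=X96: rating >= 4 OR category <> 'books' → 67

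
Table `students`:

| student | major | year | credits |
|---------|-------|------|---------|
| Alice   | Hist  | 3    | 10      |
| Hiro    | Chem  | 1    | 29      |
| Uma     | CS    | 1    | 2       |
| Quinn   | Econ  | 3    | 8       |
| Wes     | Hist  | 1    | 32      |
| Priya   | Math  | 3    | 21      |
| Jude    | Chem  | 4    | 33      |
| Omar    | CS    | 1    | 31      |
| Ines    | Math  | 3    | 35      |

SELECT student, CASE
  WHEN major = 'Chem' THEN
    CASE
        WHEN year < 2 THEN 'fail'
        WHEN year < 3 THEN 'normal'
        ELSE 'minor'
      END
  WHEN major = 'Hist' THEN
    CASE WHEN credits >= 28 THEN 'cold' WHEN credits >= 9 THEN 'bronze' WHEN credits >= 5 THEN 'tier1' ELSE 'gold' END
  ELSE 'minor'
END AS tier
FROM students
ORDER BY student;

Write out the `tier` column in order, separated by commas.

bronze, fail, minor, minor, minor, minor, minor, minor, cold

student=Alice: major='Hist' → inner[credits >= 9] → bronze
student=Hiro: major='Chem' → inner[year < 2] → fail
student=Ines: major='Math' → outer ELSE → minor
student=Jude: major='Chem' → inner[ELSE] → minor
student=Omar: major='CS' → outer ELSE → minor
student=Priya: major='Math' → outer ELSE → minor
student=Quinn: major='Econ' → outer ELSE → minor
student=Uma: major='CS' → outer ELSE → minor
student=Wes: major='Hist' → inner[credits >= 28] → cold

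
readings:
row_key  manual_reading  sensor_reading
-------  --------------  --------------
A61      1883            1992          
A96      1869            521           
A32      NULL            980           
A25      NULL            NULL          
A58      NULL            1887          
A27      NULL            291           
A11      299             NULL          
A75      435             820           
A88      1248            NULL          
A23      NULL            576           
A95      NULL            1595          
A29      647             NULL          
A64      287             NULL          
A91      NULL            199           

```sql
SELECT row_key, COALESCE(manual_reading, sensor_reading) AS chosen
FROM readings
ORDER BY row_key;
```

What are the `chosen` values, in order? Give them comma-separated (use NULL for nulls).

row_key=A11: manual_reading=299 → 299
row_key=A23: manual_reading=NULL, sensor_reading=576 → 576
row_key=A25: manual_reading=NULL, sensor_reading=NULL (all NULL) → NULL
row_key=A27: manual_reading=NULL, sensor_reading=291 → 291
row_key=A29: manual_reading=647 → 647
row_key=A32: manual_reading=NULL, sensor_reading=980 → 980
row_key=A58: manual_reading=NULL, sensor_reading=1887 → 1887
row_key=A61: manual_reading=1883 → 1883
row_key=A64: manual_reading=287 → 287
row_key=A75: manual_reading=435 → 435
row_key=A88: manual_reading=1248 → 1248
row_key=A91: manual_reading=NULL, sensor_reading=199 → 199
row_key=A95: manual_reading=NULL, sensor_reading=1595 → 1595
row_key=A96: manual_reading=1869 → 1869

299, 576, NULL, 291, 647, 980, 1887, 1883, 287, 435, 1248, 199, 1595, 1869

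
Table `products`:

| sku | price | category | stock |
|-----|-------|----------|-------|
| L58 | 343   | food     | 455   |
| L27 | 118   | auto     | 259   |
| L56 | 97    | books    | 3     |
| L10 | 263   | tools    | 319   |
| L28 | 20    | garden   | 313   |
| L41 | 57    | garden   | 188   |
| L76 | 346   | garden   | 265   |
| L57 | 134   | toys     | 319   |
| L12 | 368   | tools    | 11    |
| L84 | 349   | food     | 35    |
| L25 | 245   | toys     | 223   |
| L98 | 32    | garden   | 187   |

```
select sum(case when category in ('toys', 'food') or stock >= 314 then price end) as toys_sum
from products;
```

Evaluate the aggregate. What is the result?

1334

sku=L58: ✓ → 343
sku=L27: ✗
sku=L56: ✗
sku=L10: ✓ → 263
sku=L28: ✗
sku=L41: ✗
sku=L76: ✗
sku=L57: ✓ → 134
sku=L12: ✗
sku=L84: ✓ → 349
sku=L25: ✓ → 245
sku=L98: ✗
toys_sum = 343 + 263 + 134 + 349 + 245 = 1334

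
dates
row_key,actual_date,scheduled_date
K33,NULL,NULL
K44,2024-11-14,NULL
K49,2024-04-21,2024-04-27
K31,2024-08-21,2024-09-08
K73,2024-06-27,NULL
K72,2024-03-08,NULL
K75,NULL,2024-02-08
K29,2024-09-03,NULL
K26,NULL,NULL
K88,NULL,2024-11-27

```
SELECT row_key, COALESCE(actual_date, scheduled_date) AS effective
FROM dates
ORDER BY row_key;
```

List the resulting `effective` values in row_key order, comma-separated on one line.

NULL, 2024-09-03, 2024-08-21, NULL, 2024-11-14, 2024-04-21, 2024-03-08, 2024-06-27, 2024-02-08, 2024-11-27

row_key=K26: actual_date=NULL, scheduled_date=NULL (all NULL) → NULL
row_key=K29: actual_date=2024-09-03 → 2024-09-03
row_key=K31: actual_date=2024-08-21 → 2024-08-21
row_key=K33: actual_date=NULL, scheduled_date=NULL (all NULL) → NULL
row_key=K44: actual_date=2024-11-14 → 2024-11-14
row_key=K49: actual_date=2024-04-21 → 2024-04-21
row_key=K72: actual_date=2024-03-08 → 2024-03-08
row_key=K73: actual_date=2024-06-27 → 2024-06-27
row_key=K75: actual_date=NULL, scheduled_date=2024-02-08 → 2024-02-08
row_key=K88: actual_date=NULL, scheduled_date=2024-11-27 → 2024-11-27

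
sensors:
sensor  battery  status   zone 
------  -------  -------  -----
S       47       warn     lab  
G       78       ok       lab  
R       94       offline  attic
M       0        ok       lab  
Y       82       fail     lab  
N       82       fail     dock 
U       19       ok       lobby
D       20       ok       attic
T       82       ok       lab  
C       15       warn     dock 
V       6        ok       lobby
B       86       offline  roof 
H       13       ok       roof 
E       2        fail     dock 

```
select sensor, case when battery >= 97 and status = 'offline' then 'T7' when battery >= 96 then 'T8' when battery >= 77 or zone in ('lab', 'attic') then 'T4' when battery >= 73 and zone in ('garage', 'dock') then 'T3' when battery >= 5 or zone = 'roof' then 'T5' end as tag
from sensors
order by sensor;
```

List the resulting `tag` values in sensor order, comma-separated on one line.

T4, T5, T4, NULL, T4, T5, T4, T4, T4, T4, T4, T5, T5, T4

sensor=B: battery >= 77 or zone in ('lab', 'attic') → T4
sensor=C: battery >= 5 or zone = 'roof' → T5
sensor=D: battery >= 77 or zone in ('lab', 'attic') → T4
sensor=E: (no match → NULL) → NULL
sensor=G: battery >= 77 or zone in ('lab', 'attic') → T4
sensor=H: battery >= 5 or zone = 'roof' → T5
sensor=M: battery >= 77 or zone in ('lab', 'attic') → T4
sensor=N: battery >= 77 or zone in ('lab', 'attic') → T4
sensor=R: battery >= 77 or zone in ('lab', 'attic') → T4
sensor=S: battery >= 77 or zone in ('lab', 'attic') → T4
sensor=T: battery >= 77 or zone in ('lab', 'attic') → T4
sensor=U: battery >= 5 or zone = 'roof' → T5
sensor=V: battery >= 5 or zone = 'roof' → T5
sensor=Y: battery >= 77 or zone in ('lab', 'attic') → T4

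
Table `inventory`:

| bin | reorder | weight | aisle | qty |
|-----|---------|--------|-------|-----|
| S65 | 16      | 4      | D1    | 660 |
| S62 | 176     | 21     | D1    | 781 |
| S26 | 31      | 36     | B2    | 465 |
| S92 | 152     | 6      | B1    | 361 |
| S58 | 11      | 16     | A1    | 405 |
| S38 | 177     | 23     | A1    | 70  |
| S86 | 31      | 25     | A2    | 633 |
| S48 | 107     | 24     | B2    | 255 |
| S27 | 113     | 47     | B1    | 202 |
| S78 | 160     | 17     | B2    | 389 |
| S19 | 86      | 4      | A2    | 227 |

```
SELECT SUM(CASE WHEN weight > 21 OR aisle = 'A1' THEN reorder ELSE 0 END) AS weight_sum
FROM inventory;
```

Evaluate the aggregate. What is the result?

470

bin=S65: ✗
bin=S62: ✗
bin=S26: ✓ → 31
bin=S92: ✗
bin=S58: ✓ → 11
bin=S38: ✓ → 177
bin=S86: ✓ → 31
bin=S48: ✓ → 107
bin=S27: ✓ → 113
bin=S78: ✗
bin=S19: ✗
weight_sum = 31 + 11 + 177 + 31 + 107 + 113 = 470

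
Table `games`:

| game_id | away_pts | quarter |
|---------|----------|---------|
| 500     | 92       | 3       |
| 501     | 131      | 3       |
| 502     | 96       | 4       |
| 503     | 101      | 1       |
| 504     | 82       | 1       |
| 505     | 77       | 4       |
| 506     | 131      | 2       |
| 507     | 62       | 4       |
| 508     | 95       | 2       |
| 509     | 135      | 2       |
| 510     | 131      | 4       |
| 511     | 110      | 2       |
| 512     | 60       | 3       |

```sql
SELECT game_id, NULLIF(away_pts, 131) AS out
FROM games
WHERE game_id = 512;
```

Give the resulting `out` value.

game_id = 512: away_pts=60, quarter=3.
away_pts=60 vs 131: differ → 60

60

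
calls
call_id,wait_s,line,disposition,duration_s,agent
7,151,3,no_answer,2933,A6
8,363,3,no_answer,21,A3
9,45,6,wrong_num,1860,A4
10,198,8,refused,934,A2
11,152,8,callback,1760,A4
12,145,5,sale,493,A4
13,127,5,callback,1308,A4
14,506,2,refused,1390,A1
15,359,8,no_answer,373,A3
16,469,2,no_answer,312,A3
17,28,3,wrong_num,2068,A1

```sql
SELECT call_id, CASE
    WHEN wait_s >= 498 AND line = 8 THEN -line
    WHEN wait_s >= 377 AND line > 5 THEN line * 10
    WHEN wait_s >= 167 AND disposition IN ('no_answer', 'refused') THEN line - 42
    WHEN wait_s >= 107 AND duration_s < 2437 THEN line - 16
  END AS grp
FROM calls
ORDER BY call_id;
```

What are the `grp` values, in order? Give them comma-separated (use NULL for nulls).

NULL, -39, NULL, -34, -8, -11, -11, -40, -34, -40, NULL

call_id=7: (no match → NULL) → NULL
call_id=8: wait_s >= 167 AND disposition IN ('no_answer', 'refused') → -39
call_id=9: (no match → NULL) → NULL
call_id=10: wait_s >= 167 AND disposition IN ('no_answer', 'refused') → -34
call_id=11: wait_s >= 107 AND duration_s < 2437 → -8
call_id=12: wait_s >= 107 AND duration_s < 2437 → -11
call_id=13: wait_s >= 107 AND duration_s < 2437 → -11
call_id=14: wait_s >= 167 AND disposition IN ('no_answer', 'refused') → -40
call_id=15: wait_s >= 167 AND disposition IN ('no_answer', 'refused') → -34
call_id=16: wait_s >= 167 AND disposition IN ('no_answer', 'refused') → -40
call_id=17: (no match → NULL) → NULL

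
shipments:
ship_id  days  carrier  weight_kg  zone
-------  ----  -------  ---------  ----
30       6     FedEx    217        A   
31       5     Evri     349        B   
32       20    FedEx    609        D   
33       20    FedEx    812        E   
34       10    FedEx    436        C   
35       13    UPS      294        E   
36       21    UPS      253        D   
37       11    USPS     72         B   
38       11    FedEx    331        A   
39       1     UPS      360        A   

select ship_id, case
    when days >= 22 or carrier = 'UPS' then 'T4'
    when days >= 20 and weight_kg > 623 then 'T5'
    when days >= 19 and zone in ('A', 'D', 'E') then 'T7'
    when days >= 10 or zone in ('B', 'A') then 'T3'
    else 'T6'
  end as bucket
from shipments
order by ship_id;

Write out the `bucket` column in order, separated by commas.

ship_id=30: days >= 10 or zone in ('B', 'A') → T3
ship_id=31: days >= 10 or zone in ('B', 'A') → T3
ship_id=32: days >= 19 and zone in ('A', 'D', 'E') → T7
ship_id=33: days >= 20 and weight_kg > 623 → T5
ship_id=34: days >= 10 or zone in ('B', 'A') → T3
ship_id=35: days >= 22 or carrier = 'UPS' → T4
ship_id=36: days >= 22 or carrier = 'UPS' → T4
ship_id=37: days >= 10 or zone in ('B', 'A') → T3
ship_id=38: days >= 10 or zone in ('B', 'A') → T3
ship_id=39: days >= 22 or carrier = 'UPS' → T4

T3, T3, T7, T5, T3, T4, T4, T3, T3, T4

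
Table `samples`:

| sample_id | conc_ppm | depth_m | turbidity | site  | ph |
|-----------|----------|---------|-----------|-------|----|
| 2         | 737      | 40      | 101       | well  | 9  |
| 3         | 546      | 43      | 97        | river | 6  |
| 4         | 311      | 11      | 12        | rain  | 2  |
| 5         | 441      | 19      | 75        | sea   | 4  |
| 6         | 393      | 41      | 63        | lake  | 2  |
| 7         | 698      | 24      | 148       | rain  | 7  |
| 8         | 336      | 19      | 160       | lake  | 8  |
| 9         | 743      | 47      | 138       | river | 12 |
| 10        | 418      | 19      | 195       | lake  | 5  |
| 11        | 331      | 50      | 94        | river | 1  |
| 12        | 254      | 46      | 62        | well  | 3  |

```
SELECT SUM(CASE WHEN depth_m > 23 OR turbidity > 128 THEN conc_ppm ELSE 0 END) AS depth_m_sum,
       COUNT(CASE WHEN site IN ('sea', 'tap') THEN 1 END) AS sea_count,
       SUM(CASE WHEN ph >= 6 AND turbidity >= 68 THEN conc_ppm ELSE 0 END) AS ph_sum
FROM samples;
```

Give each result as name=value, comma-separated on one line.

depth_m_sum=4456, sea_count=1, ph_sum=3060

[depth_m_sum: depth_m > 23 OR turbidity > 128]
sample_id=2: ✓ → 737
sample_id=3: ✓ → 546
sample_id=4: ✗
sample_id=5: ✗
sample_id=6: ✓ → 393
sample_id=7: ✓ → 698
sample_id=8: ✓ → 336
sample_id=9: ✓ → 743
sample_id=10: ✓ → 418
sample_id=11: ✓ → 331
sample_id=12: ✓ → 254
depth_m_sum = 737 + 546 + 393 + 698 + 336 + 743 + 418 + 331 + 254 = 4456
—
[sea_count: site IN ('sea', 'tap')]
sample_id=2: ✗
sample_id=3: ✗
sample_id=4: ✗
sample_id=5: ✓ → 1
sample_id=6: ✗
sample_id=7: ✗
sample_id=8: ✗
sample_id=9: ✗
sample_id=10: ✗
sample_id=11: ✗
sample_id=12: ✗
sea_count = COUNT(1) = 1
—
[ph_sum: ph >= 6 AND turbidity >= 68]
sample_id=2: ✓ → 737
sample_id=3: ✓ → 546
sample_id=4: ✗
sample_id=5: ✗
sample_id=6: ✗
sample_id=7: ✓ → 698
sample_id=8: ✓ → 336
sample_id=9: ✓ → 743
sample_id=10: ✗
sample_id=11: ✗
sample_id=12: ✗
ph_sum = 737 + 546 + 698 + 336 + 743 = 3060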